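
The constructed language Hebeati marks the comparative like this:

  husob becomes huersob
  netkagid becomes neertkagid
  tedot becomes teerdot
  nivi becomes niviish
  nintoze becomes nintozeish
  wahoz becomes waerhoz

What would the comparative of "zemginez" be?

"zemginez" ends in a consonant. The stems ending in a consonant (tedot → teerdot, netkagid → neertkagid, wahoz → waerhoz) insert -er- after the first vowel.
So zemginez → zeermginez.

zeermginez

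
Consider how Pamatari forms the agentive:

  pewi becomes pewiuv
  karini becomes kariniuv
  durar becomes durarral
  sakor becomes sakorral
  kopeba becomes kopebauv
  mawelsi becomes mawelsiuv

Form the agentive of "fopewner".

durar and kopeba both have last vowel 'a' yet inflect differently (durarral, kopebauv), so the last vowel is not what conditions the rule; the final letter is.
"fopewner" ends in -r. The stems ending in -r (sakor → sakorral, durar → durarral) double the final consonant and add -al.
So fopewner → fopewnerral.

fopewnerral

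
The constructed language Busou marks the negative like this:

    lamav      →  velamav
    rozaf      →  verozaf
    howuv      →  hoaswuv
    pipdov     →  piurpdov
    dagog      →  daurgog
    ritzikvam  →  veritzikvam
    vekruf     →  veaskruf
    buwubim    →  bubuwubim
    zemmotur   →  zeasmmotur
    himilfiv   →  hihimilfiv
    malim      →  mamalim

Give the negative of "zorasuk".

howuv and lamav both end in -v yet inflect differently (hoaswuv, velamav), so the final letter is not what conditions the rule; the last vowel is.
"zorasuk" has last vowel 'u'. The stems whose last vowel is 'u' (vekruf → veaskruf, howuv → hoaswuv, zemmotur → zeasmmotur) insert -as- after the first vowel.
The other patterns: stems whose last vowel is 'a' add the prefix ve-; stems whose last vowel is 'i' repeat the first consonant+vowel as a prefix; stems whose last vowel is 'o' insert -ur- after the first vowel.
So zorasuk → zoasrasuk.

zoasrasuk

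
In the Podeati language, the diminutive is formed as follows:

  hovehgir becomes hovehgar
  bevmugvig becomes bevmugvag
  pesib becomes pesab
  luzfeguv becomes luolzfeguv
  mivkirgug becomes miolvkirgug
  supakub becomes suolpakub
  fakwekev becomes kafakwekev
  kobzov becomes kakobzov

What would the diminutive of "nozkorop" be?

kanozkorop

"nozkorop" has last vowel 'o'. The one such stem in the data (kobzov → kakobzov) adds the prefix ka-, so the same rule applies.
The other patterns: stems whose last vowel is 'i' change the last vowel to 'a'; stems whose last vowel is 'u' insert -ol- after the first vowel.
So nozkorop → kanozkorop.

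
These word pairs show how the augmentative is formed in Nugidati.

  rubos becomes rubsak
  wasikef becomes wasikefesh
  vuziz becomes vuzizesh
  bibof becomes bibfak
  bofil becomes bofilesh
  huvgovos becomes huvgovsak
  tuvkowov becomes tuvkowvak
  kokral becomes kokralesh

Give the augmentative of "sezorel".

sezorelesh

"sezorel" has last vowel 'e'. The one such stem in the data (wasikef → wasikefesh) adds -esh, so the same rule applies.
The other pattern: stems whose last vowel is 'o' delete the last vowel and add -ak.
So sezorel → sezorelesh.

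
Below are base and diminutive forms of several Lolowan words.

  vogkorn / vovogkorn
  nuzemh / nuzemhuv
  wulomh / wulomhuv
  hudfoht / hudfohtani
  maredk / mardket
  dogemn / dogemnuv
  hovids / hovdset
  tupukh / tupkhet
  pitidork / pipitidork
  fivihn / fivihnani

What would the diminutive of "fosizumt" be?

fosizumtuv

dogemn and fivihn both end in -n yet inflect differently (dogemnuv, fivihnani), so the final letter is not what conditions the rule; the second-to-last letter is.
"fosizumt" has second-to-last letter 'm'. The stems whose second-to-last letter is 'm' (dogemn → dogemnuv, wulomh → wulomhuv, nuzemh → nuzemhuv) add -uv.
The other patterns: stems whose second-to-last letter is 'h' add -ani; stems whose second-to-last letter is 'r' repeat the first consonant+vowel as a prefix; stems whose second-to-last letter is 'd' or 'k' delete the last vowel and add -et.
So fosizumt → fosizumtuv.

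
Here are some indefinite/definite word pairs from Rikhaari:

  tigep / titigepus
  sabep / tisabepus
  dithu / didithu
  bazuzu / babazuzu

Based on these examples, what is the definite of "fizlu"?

fifizlu

tigep and dithu both have 2 vowels yet inflect differently (titigepus, didithu), so the number of vowels is not what conditions the rule; the final letter is.
"fizlu" ends in -u. The stems ending in -u (dithu → didithu, bazuzu → babazuzu) repeat the first consonant+vowel as a prefix.
So fizlu → fifizlu.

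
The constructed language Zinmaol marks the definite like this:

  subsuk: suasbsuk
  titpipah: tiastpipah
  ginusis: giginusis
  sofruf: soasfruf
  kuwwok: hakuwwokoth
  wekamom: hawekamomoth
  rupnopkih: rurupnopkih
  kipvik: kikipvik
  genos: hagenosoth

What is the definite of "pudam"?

puasdam

kipvik and kuwwok both end in -k yet inflect differently (kikipvik, hakuwwokoth), so the final letter is not what conditions the rule; the last vowel is.
"pudam" has last vowel 'a'. The one such stem in the data (titpipah → tiastpipah) inserts -as- after the first vowel (as do subsuk, sofruf), so the same rule applies.
So pudam → puasdam.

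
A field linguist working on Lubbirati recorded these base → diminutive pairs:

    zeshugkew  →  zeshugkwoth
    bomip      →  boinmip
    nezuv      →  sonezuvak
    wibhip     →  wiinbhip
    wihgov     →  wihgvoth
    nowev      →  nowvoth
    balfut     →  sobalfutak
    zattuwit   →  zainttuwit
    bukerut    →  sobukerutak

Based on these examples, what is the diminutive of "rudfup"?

sorudfupak

nezuv and wihgov both end in -v yet inflect differently (sonezuvak, wihgvoth), so the final letter is not what conditions the rule; the last vowel is.
"rudfup" has last vowel 'u'. The stems whose last vowel is 'u' (balfut → sobalfutak, bukerut → sobukerutak, nezuv → sonezuvak) add so- … -ak around the stem.
So rudfup → sorudfupak.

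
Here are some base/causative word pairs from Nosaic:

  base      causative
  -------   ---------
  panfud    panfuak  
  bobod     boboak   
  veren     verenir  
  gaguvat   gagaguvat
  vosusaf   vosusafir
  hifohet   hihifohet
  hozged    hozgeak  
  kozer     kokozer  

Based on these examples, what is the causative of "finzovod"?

hozged and hifohet both have last vowel 'e' yet inflect differently (hozgeak, hihifohet), so the last vowel is not what conditions the rule; the final letter is.
"finzovod" ends in -d. The stems ending in -d (hozged → hozgeak, bobod → boboak, panfud → panfuak) drop the final letter and add -ak.
So finzovod → finzovoak.

finzovoak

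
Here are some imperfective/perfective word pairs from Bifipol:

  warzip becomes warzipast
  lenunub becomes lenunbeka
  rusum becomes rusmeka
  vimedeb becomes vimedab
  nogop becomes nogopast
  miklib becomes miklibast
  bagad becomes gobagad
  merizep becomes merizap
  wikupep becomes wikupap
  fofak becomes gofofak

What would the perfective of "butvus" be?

"butvus" has last vowel 'u'. The stems whose last vowel is 'u' (lenunub → lenunbeka, rusum → rusmeka) delete the last vowel and add -eka.
So butvus → butvseka.

butvseka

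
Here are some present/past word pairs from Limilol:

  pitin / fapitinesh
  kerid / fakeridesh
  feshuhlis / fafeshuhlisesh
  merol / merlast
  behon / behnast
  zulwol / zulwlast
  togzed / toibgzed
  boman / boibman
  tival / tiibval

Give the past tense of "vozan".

voibzan

pitin and behon both end in -n yet inflect differently (fapitinesh, behnast), so the final letter is not what conditions the rule; the last vowel is.
"vozan" has last vowel 'a'. The stems whose last vowel is 'a' (boman → boibman, tival → tiibval) insert -ib- after the first vowel.
The other patterns: stems whose last vowel is 'i' add fa- … -esh around the stem; stems whose last vowel is 'o' delete the last vowel and add -ast.
So vozan → voibzan.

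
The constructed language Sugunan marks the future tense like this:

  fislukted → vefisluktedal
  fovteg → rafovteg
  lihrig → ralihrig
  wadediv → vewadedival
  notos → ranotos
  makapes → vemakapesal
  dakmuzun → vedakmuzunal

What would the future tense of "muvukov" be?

vemuvukoval

notos and makapes both end in -s yet inflect differently (ranotos, vemakapesal), so the final letter is not what conditions the rule; the number of vowels is.
"muvukov" has 3 vowels. The stems with 3 vowels (fislukted → vefisluktedal, makapes → vemakapesal, dakmuzun → vedakmuzunal) add ve- … -al around the stem.
So muvukov → vemuvukoval.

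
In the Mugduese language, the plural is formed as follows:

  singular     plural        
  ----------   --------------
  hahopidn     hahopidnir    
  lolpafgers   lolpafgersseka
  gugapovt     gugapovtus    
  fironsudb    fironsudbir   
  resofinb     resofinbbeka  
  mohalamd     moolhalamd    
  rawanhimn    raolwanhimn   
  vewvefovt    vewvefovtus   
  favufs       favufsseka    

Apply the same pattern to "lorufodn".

"lorufodn" has second-to-last letter 'd'. The stems whose second-to-last letter is 'd' (fironsudb → fironsudbir, hahopidn → hahopidnir) add -ir.
The other patterns: stems whose second-to-last letter is 'm' insert -ol- after the first vowel; stems whose second-to-last letter is 'v' add -us; stems whose second-to-last letter is 'f', 'n' or 'r' double the final consonant and add -eka.
So lorufodn → lorufodnir.

lorufodnir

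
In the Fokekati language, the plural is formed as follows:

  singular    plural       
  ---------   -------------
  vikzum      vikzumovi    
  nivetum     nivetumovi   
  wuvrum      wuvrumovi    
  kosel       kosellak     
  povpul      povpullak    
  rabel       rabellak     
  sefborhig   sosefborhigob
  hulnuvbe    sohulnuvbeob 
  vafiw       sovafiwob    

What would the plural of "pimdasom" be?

vikzum and povpul both have last vowel 'u' yet inflect differently (vikzumovi, povpullak), so the last vowel is not what conditions the rule; the final letter is.
"pimdasom" ends in -m. The stems ending in -m (vikzum → vikzumovi, nivetum → nivetumovi, wuvrum → wuvrumovi) add -ovi.
So pimdasom → pimdasomovi.

pimdasomovi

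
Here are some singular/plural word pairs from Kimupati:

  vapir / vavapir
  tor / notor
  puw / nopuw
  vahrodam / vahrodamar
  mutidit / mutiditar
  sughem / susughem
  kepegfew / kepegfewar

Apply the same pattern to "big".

"big" has 1 vowel. The stems with 1 vowel (puw → nopuw, tor → notor) add the prefix no-.
The other patterns: stems with 2 vowels repeat the first consonant+vowel as a prefix; stems with 3 vowels add -ar.
So big → nobig.

nobig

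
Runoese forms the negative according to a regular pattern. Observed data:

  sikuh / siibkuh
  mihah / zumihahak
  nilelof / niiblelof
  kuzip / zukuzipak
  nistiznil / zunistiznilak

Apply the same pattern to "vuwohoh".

vuibwohoh

"vuwohoh" has last vowel 'o'. The one such stem in the data (nilelof → niiblelof) inserts -ib- after the first vowel (as does sikuh), so the same rule applies.
So vuwohoh → vuibwohoh.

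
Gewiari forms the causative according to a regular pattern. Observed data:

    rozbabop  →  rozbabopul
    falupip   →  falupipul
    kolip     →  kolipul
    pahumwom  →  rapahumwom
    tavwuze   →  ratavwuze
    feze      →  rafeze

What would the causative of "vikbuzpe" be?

ravikbuzpe

rozbabop and pahumwom both have last vowel 'o' yet inflect differently (rozbabopul, rapahumwom), so the last vowel is not what conditions the rule; the final letter is.
"vikbuzpe" ends in -e. The stems ending in -e (tavwuze → ratavwuze, feze → rafeze) add the prefix ra-.
The other pattern: stems ending in -p add -ul.
So vikbuzpe → ravikbuzpe.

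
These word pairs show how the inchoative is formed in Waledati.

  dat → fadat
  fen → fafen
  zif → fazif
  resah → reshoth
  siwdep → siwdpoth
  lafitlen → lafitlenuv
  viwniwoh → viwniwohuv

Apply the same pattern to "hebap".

fen and lafitlen both end in -n yet inflect differently (fafen, lafitlenuv), so the final letter is not what conditions the rule; the number of vowels is.
"hebap" has 2 vowels. The stems with 2 vowels (resah → reshoth, siwdep → siwdpoth) delete the last vowel and add -oth.
The other patterns: stems with 1 vowel add the prefix fa-; stems with 3 vowels add -uv.
So hebap → hebpoth.

hebpoth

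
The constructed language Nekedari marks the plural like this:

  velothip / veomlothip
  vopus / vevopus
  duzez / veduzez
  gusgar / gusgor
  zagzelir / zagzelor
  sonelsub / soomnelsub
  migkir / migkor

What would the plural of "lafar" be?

lafor

zagzelir and velothip both have last vowel 'i' yet inflect differently (zagzelor, veomlothip), so the last vowel is not what conditions the rule; the final letter is.
"lafar" ends in -r. The stems ending in -r (zagzelir → zagzelor, migkir → migkor, gusgar → gusgor) change the last vowel to 'o'.
The other patterns: stems ending in -s or -z add the prefix ve-; stems ending in -b or -p insert -om- after the first vowel.
So lafar → lafor.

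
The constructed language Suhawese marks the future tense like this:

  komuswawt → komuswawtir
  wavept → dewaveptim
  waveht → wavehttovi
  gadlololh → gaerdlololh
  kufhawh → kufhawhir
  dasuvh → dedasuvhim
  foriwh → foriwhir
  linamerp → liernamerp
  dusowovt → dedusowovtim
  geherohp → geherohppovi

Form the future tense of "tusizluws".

tusizluwsir

waveht and wavept both end in -t yet inflect differently (wavehttovi, dewaveptim), so the final letter is not what conditions the rule; the second-to-last letter is.
"tusizluws" has second-to-last letter 'w'. The stems whose second-to-last letter is 'w' (kufhawh → kufhawhir, komuswawt → komuswawtir, foriwh → foriwhir) add -ir.
So tusizluws → tusizluwsir.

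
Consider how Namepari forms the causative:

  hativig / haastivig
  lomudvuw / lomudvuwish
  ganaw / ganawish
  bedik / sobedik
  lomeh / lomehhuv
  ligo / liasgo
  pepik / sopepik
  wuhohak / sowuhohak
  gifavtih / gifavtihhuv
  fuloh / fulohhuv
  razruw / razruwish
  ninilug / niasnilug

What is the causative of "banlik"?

"banlik" ends in -k. The stems ending in -k (bedik → sobedik, wuhohak → sowuhohak, pepik → sopepik) add the prefix so-.
The other patterns: stems ending in -w add -ish; stems ending in -h double the final consonant and add -uv; stems ending in -g or -o insert -as- after the first vowel.
So banlik → sobanlik.

sobanlik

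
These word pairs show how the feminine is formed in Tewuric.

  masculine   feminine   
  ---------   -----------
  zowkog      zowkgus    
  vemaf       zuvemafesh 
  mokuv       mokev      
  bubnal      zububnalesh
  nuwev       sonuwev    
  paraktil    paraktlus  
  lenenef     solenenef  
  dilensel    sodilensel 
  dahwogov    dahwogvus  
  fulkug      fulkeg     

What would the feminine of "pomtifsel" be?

sopomtifsel

mokuv and nuwev both end in -v yet inflect differently (mokev, sonuwev), so the final letter is not what conditions the rule; the last vowel is.
"pomtifsel" has last vowel 'e'. The stems whose last vowel is 'e' (nuwev → sonuwev, dilensel → sodilensel, lenenef → solenenef) add the prefix so-.
The other patterns: stems whose last vowel is 'a' add zu- … -esh around the stem; stems whose last vowel is 'u' change the last vowel to 'e'; stems whose last vowel is 'i' or 'o' delete the last vowel and add -us.
So pomtifsel → sopomtifsel.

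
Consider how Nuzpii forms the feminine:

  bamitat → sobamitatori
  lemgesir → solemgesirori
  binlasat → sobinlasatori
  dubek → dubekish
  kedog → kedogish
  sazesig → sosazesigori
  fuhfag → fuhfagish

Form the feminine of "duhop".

duhopish

kedog and sazesig both end in -g yet inflect differently (kedogish, sosazesigori), so the final letter is not what conditions the rule; the number of vowels is.
"duhop" has 2 vowels. The stems with 2 vowels (kedog → kedogish, dubek → dubekish, fuhfag → fuhfagish) add -ish.
The other pattern: stems with 3 vowels add so- … -ori around the stem.
So duhop → duhopish.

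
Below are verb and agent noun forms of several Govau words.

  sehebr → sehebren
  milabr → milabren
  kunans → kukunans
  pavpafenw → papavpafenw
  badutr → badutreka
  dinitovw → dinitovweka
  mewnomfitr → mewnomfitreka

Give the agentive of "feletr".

sehebr and badutr both end in -r yet inflect differently (sehebren, badutreka), so the final letter is not what conditions the rule; the second-to-last letter is.
"feletr" has second-to-last letter 't'. The stems whose second-to-last letter is 't' (badutr → badutreka, mewnomfitr → mewnomfitreka) add -eka.
So feletr → feletreka.

feletreka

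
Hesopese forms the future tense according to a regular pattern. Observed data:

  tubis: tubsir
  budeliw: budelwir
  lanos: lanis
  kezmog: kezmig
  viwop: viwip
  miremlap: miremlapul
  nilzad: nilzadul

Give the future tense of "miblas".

miblasul

tubis and lanos both end in -s yet inflect differently (tubsir, lanis), so the final letter is not what conditions the rule; the last vowel is.
"miblas" has last vowel 'a'. The stems whose last vowel is 'a' (miremlap → miremlapul, nilzad → nilzadul) add -ul.
The other patterns: stems whose last vowel is 'i' delete the last vowel and add -ir; stems whose last vowel is 'o' change the last vowel to 'i'.
So miblas → miblasul.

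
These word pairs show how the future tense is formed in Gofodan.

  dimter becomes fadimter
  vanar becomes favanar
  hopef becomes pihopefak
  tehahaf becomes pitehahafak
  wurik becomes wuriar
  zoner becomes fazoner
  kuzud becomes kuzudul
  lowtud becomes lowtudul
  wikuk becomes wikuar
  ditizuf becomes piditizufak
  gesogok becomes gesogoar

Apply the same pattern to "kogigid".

wikuk and ditizuf both have last vowel 'u' yet inflect differently (wikuar, piditizufak), so the last vowel is not what conditions the rule; the final letter is.
"kogigid" ends in -d. The stems ending in -d (lowtud → lowtudul, kuzud → kuzudul) add -ul.
The other patterns: stems ending in -k drop the final letter and add -ar; stems ending in -r add the prefix fa-; stems ending in -f add pi- … -ak around the stem.
So kogigid → kogigidul.

kogigidul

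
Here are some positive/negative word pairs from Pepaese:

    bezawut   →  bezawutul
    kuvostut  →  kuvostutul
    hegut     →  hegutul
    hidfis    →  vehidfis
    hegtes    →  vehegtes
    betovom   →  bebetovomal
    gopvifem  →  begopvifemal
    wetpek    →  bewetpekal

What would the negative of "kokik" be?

hegtes and gopvifem both have last vowel 'e' yet inflect differently (vehegtes, begopvifemal), so the last vowel is not what conditions the rule; the final letter is.
"kokik" ends in -k. The one such stem in the data (wetpek → bewetpekal) adds be- … -al around the stem, so the same rule applies.
The other patterns: stems ending in -t add -ul; stems ending in -s add the prefix ve-.
So kokik → bekokikal.

bekokikal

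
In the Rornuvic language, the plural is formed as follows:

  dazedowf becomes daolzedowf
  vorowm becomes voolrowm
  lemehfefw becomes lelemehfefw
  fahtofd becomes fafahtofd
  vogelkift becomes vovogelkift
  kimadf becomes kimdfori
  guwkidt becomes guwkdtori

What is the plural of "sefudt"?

dazedowf and kimadf both end in -f yet inflect differently (daolzedowf, kimdfori), so the final letter is not what conditions the rule; the second-to-last letter is.
"sefudt" has second-to-last letter 'd'. The stems whose second-to-last letter is 'd' (kimadf → kimdfori, guwkidt → guwkdtori) delete the last vowel and add -ori.
So sefudt → sefdtori.

sefdtori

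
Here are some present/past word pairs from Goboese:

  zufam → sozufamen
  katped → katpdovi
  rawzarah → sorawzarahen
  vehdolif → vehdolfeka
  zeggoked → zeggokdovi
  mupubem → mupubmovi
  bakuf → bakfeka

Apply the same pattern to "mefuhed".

mefuhdovi

mupubem and zufam both end in -m yet inflect differently (mupubmovi, sozufamen), so the final letter is not what conditions the rule; the last vowel is.
"mefuhed" has last vowel 'e'. The stems whose last vowel is 'e' (katped → katpdovi, zeggoked → zeggokdovi, mupubem → mupubmovi) delete the last vowel and add -ovi.
So mefuhed → mefuhdovi.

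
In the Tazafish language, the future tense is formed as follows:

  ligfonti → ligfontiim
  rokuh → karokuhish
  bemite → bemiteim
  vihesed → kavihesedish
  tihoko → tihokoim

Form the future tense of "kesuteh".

vihesed and bemite both have last vowel 'e' yet inflect differently (kavihesedish, bemiteim), so the last vowel is not what conditions the rule; whether the stem ends in a vowel or a consonant is.
"kesuteh" ends in a consonant. The stems ending in a consonant (vihesed → kavihesedish, rokuh → karokuhish) add ka- … -ish around the stem.
The other pattern: stems ending in a vowel add -im.
So kesuteh → kakesutehish.

kakesutehish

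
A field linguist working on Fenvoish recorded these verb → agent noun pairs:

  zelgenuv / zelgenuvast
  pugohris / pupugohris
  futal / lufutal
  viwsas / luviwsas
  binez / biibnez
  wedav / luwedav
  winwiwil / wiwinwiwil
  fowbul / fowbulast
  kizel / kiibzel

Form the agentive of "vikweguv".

winwiwil and futal both end in -l yet inflect differently (wiwinwiwil, lufutal), so the final letter is not what conditions the rule; the last vowel is.
"vikweguv" has last vowel 'u'. The stems whose last vowel is 'u' (fowbul → fowbulast, zelgenuv → zelgenuvast) add -ast.
The other patterns: stems whose last vowel is 'i' repeat the first consonant+vowel as a prefix; stems whose last vowel is 'a' add the prefix lu-; stems whose last vowel is 'e' insert -ib- after the first vowel.
So vikweguv → vikweguvast.

vikweguvast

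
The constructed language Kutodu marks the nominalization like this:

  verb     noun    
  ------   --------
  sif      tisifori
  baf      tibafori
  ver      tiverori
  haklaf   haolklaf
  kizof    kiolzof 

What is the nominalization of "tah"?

"tah" has 1 vowel. The stems with 1 vowel (sif → tisifori, baf → tibafori, ver → tiverori) add ti- … -ori around the stem.
The other pattern: stems with 2 vowels insert -ol- after the first vowel.
So tah → titahori.

titahori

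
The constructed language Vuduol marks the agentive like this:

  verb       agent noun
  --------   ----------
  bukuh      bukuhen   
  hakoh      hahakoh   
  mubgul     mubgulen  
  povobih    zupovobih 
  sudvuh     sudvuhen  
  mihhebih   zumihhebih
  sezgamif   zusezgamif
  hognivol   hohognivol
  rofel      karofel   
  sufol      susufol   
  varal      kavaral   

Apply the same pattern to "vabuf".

vabufen

"vabuf" has last vowel 'u'. The stems whose last vowel is 'u' (sudvuh → sudvuhen, bukuh → bukuhen, mubgul → mubgulen) add -en.
So vabuf → vabufen.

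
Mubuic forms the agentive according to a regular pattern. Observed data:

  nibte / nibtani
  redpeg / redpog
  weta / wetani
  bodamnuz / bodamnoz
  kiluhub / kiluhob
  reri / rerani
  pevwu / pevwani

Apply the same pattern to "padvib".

padvob

redpeg and nibte both have last vowel 'e' yet inflect differently (redpog, nibtani), so the last vowel is not what conditions the rule; whether the stem ends in a vowel or a consonant is.
"padvib" ends in a consonant. The stems ending in a consonant (kiluhub → kiluhob, redpeg → redpog, bodamnuz → bodamnoz) change the last vowel to 'o'.
So padvib → padvob.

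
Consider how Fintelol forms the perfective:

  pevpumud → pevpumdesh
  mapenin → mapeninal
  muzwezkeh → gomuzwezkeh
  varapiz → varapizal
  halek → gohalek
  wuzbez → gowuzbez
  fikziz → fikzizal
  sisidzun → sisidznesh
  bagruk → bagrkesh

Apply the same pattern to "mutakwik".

mutakwikal

wuzbez and fikziz both end in -z yet inflect differently (gowuzbez, fikzizal), so the final letter is not what conditions the rule; the last vowel is.
"mutakwik" has last vowel 'i'. The stems whose last vowel is 'i' (fikziz → fikzizal, varapiz → varapizal, mapenin → mapeninal) add -al.
The other patterns: stems whose last vowel is 'e' add the prefix go-; stems whose last vowel is 'u' delete the last vowel and add -esh.
So mutakwik → mutakwikal.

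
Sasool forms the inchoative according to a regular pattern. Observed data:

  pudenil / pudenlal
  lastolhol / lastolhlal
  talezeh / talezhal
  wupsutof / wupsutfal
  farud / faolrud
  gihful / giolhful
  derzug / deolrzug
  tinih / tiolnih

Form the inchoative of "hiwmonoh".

hiwmonhal

pudenil and gihful both end in -l yet inflect differently (pudenlal, giolhful), so the final letter is not what conditions the rule; the number of vowels is.
"hiwmonoh" has 3 vowels. The stems with 3 vowels (pudenil → pudenlal, lastolhol → lastolhlal, talezeh → talezhal) delete the last vowel and add -al.
The other pattern: stems with 2 vowels insert -ol- after the first vowel.
So hiwmonoh → hiwmonhal.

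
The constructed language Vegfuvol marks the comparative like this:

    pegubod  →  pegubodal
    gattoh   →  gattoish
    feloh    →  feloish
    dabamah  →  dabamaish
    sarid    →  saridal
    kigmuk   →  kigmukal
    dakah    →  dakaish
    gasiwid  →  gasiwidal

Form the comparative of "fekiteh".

fekiteish

feloh and pegubod both have last vowel 'o' yet inflect differently (feloish, pegubodal), so the last vowel is not what conditions the rule; the final letter is.
"fekiteh" ends in -h. The stems ending in -h (dakah → dakaish, dabamah → dabamaish, feloh → feloish) drop the final letter and add -ish.
So fekiteh → fekiteish.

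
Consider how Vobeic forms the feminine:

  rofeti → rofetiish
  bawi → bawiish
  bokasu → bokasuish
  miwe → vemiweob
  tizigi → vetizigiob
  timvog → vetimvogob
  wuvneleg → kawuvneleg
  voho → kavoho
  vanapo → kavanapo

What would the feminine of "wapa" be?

kawapa

rofeti and tizigi both end in -i yet inflect differently (rofetiish, vetizigiob), so the final letter is not what conditions the rule; the first letter is.
"wapa" begins with w-. The one such stem in the data (wuvneleg → kawuvneleg) adds the prefix ka-, so the same rule applies.
So wapa → kawapa.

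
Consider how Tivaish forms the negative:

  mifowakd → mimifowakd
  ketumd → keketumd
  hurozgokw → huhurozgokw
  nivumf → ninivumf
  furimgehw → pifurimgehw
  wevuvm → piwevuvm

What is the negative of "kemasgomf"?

hurozgokw and furimgehw both end in -w yet inflect differently (huhurozgokw, pifurimgehw), so the final letter is not what conditions the rule; the second-to-last letter is.
"kemasgomf" has second-to-last letter 'm'. The stems whose second-to-last letter is 'm' (ketumd → keketumd, nivumf → ninivumf) repeat the first consonant+vowel as a prefix.
So kemasgomf → kekemasgomf.

kekemasgomf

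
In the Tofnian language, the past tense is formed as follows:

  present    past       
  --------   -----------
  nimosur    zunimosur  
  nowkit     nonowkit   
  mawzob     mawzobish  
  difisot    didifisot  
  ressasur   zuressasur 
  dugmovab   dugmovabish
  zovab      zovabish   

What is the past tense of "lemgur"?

zulemgur

"lemgur" ends in -r. The stems ending in -r (ressasur → zuressasur, nimosur → zunimosur) add the prefix zu-.
So lemgur → zulemgur.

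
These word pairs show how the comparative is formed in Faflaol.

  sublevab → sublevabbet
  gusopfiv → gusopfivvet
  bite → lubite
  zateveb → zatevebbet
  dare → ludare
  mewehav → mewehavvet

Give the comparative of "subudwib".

subudwibbet

zateveb and dare both have last vowel 'e' yet inflect differently (zatevebbet, ludare), so the last vowel is not what conditions the rule; whether the stem ends in a vowel or a consonant is.
"subudwib" ends in a consonant. The stems ending in a consonant (zateveb → zatevebbet, sublevab → sublevabbet, gusopfiv → gusopfivvet) double the final consonant and add -et.
The other pattern: stems ending in a vowel add the prefix lu-.
So subudwib → subudwibbet.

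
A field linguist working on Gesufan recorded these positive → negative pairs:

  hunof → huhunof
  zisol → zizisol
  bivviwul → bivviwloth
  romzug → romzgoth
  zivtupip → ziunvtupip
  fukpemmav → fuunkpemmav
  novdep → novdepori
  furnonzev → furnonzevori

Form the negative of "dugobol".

dudugobol

zisol and bivviwul both end in -l yet inflect differently (zizisol, bivviwloth), so the final letter is not what conditions the rule; the last vowel is.
"dugobol" has last vowel 'o'. The stems whose last vowel is 'o' (hunof → huhunof, zisol → zizisol) repeat the first consonant+vowel as a prefix.
The other patterns: stems whose last vowel is 'u' delete the last vowel and add -oth; stems whose last vowel is 'a' or 'i' insert -un- after the first vowel; stems whose last vowel is 'e' add -ori.
So dugobol → dudugobol.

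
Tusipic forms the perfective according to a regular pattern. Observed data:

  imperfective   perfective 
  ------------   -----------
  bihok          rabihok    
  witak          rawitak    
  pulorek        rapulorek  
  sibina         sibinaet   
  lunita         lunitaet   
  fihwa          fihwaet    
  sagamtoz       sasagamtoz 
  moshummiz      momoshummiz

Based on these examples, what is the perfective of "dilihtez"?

witak and sibina both have last vowel 'a' yet inflect differently (rawitak, sibinaet), so the last vowel is not what conditions the rule; the final letter is.
"dilihtez" ends in -z. The stems ending in -z (sagamtoz → sasagamtoz, moshummiz → momoshummiz) repeat the first consonant+vowel as a prefix.
So dilihtez → didilihtez.

didilihtez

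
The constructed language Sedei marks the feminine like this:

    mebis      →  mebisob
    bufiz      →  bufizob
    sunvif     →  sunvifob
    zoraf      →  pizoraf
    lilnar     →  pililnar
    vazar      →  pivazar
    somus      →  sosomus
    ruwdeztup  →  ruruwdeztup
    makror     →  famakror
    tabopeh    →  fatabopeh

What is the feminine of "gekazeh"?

sunvif and zoraf both end in -f yet inflect differently (sunvifob, pizoraf), so the final letter is not what conditions the rule; the last vowel is.
"gekazeh" has last vowel 'e'. The one such stem in the data (tabopeh → fatabopeh) adds the prefix fa-, so the same rule applies.
The other patterns: stems whose last vowel is 'i' add -ob; stems whose last vowel is 'a' add the prefix pi-; stems whose last vowel is 'u' repeat the first consonant+vowel as a prefix.
So gekazeh → fagekazeh.

fagekazeh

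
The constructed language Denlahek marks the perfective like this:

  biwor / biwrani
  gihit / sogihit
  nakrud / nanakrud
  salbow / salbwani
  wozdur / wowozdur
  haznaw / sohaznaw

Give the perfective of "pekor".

"pekor" has last vowel 'o'. The stems whose last vowel is 'o' (biwor → biwrani, salbow → salbwani) delete the last vowel and add -ani.
So pekor → pekrani.

pekrani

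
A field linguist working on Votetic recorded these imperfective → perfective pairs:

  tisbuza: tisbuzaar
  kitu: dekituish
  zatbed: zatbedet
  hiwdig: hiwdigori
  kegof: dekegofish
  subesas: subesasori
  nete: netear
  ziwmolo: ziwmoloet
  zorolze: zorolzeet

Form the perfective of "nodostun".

zorolze and nete both end in -e yet inflect differently (zorolzeet, netear), so the final letter is not what conditions the rule; the first letter is.
"nodostun" begins with n-. The one such stem in the data (nete → netear) adds -ar, so the same rule applies.
The other patterns: stems beginning with z- add -et; stems beginning with k- add de- … -ish around the stem; stems beginning with h- or s- add -ori.
So nodostun → nodostunar.

nodostunar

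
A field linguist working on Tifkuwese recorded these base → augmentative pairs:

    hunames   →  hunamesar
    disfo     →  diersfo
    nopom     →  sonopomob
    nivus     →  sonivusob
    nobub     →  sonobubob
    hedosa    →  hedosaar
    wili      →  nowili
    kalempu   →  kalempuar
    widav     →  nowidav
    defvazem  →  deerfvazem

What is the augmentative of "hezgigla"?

"hezgigla" begins with h-. The stems beginning with h- (hunames → hunamesar, hedosa → hedosaar) add -ar.
The other patterns: stems beginning with w- add the prefix no-; stems beginning with n- add so- … -ob around the stem; stems beginning with d- insert -er- after the first vowel.
So hezgigla → hezgiglaar.

hezgiglaar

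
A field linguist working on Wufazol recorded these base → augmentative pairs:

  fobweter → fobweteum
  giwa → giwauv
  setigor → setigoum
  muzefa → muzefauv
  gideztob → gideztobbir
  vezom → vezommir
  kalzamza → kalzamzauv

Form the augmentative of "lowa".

lowauv

setigor and vezom both have last vowel 'o' yet inflect differently (setigoum, vezommir), so the last vowel is not what conditions the rule; the final letter is.
"lowa" ends in -a. The stems ending in -a (giwa → giwauv, muzefa → muzefauv, kalzamza → kalzamzauv) add -uv.
The other patterns: stems ending in -r drop the final letter and add -um; stems ending in -b or -m double the final consonant and add -ir.
So lowa → lowauv.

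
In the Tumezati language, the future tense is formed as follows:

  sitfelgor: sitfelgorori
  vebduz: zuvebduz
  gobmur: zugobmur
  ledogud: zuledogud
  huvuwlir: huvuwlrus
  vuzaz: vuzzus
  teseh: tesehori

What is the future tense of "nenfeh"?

sitfelgor and gobmur both end in -r yet inflect differently (sitfelgorori, zugobmur), so the final letter is not what conditions the rule; the last vowel is.
"nenfeh" has last vowel 'e'. The one such stem in the data (teseh → tesehori) adds -ori, so the same rule applies.
The other patterns: stems whose last vowel is 'u' add the prefix zu-; stems whose last vowel is 'a' or 'i' delete the last vowel and add -us.
So nenfeh → nenfehori.

nenfehori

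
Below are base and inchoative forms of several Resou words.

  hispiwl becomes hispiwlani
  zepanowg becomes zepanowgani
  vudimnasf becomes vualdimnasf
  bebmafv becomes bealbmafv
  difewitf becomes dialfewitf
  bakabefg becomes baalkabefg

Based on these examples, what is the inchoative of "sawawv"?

sawawvani

zepanowg and bakabefg both end in -g yet inflect differently (zepanowgani, baalkabefg), so the final letter is not what conditions the rule; the second-to-last letter is.
"sawawv" has second-to-last letter 'w'. The stems whose second-to-last letter is 'w' (hispiwl → hispiwlani, zepanowg → zepanowgani) add -ani.
The other pattern: stems whose second-to-last letter is 'f', 's' or 't' insert -al- after the first vowel.
So sawawv → sawawvani.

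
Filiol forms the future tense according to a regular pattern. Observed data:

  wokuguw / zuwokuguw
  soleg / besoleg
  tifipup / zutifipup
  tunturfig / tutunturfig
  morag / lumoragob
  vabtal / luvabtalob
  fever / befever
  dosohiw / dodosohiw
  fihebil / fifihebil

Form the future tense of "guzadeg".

beguzadeg

fihebil and vabtal both end in -l yet inflect differently (fifihebil, luvabtalob), so the final letter is not what conditions the rule; the last vowel is.
"guzadeg" has last vowel 'e'. The stems whose last vowel is 'e' (soleg → besoleg, fever → befever) add the prefix be-.
So guzadeg → beguzadeg.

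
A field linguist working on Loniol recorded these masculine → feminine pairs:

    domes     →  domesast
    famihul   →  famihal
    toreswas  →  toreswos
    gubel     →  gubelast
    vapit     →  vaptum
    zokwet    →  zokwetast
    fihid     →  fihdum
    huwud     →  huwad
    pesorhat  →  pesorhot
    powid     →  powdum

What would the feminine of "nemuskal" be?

nemuskol

zokwet and vapit both end in -t yet inflect differently (zokwetast, vaptum), so the final letter is not what conditions the rule; the last vowel is.
"nemuskal" has last vowel 'a'. The stems whose last vowel is 'a' (toreswas → toreswos, pesorhat → pesorhot) change the last vowel to 'o'.
So nemuskal → nemuskol.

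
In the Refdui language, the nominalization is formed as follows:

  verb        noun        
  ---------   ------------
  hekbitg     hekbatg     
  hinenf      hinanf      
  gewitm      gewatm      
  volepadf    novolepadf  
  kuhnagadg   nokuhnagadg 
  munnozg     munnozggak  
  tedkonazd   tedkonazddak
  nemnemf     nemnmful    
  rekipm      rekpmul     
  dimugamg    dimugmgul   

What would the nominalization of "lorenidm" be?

"lorenidm" has second-to-last letter 'd'. The stems whose second-to-last letter is 'd' (volepadf → novolepadf, kuhnagadg → nokuhnagadg) add the prefix no-.
So lorenidm → nolorenidm.

nolorenidm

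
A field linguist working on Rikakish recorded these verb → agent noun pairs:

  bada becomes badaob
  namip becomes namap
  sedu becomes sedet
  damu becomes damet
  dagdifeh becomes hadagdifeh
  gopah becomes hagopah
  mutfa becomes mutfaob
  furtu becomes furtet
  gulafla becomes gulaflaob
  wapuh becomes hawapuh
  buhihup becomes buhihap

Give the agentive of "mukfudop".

furtu and buhihup both have last vowel 'u' yet inflect differently (furtet, buhihap), so the last vowel is not what conditions the rule; the final letter is.
"mukfudop" ends in -p. The stems ending in -p (namip → namap, buhihup → buhihap) change the last vowel to 'a'.
So mukfudop → mukfudap.

mukfudap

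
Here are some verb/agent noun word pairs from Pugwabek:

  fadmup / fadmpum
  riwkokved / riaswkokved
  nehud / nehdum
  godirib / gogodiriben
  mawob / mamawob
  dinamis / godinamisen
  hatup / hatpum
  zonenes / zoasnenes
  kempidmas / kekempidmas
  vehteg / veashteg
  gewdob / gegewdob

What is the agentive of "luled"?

nehud and riwkokved both end in -d yet inflect differently (nehdum, riaswkokved), so the final letter is not what conditions the rule; the last vowel is.
"luled" has last vowel 'e'. The stems whose last vowel is 'e' (zonenes → zoasnenes, vehteg → veashteg, riwkokved → riaswkokved) insert -as- after the first vowel.
The other patterns: stems whose last vowel is 'u' delete the last vowel and add -um; stems whose last vowel is 'a' or 'o' repeat the first consonant+vowel as a prefix; stems whose last vowel is 'i' add go- … -en around the stem.
So luled → luasled.

luasled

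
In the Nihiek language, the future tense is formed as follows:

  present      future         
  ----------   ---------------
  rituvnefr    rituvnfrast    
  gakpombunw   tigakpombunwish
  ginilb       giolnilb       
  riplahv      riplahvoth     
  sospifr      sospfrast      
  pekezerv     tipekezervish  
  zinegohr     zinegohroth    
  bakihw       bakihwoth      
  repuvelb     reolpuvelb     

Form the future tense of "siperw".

tisiperwish

pekezerv and riplahv both end in -v yet inflect differently (tipekezervish, riplahvoth), so the final letter is not what conditions the rule; the second-to-last letter is.
"siperw" has second-to-last letter 'r'. The one such stem in the data (pekezerv → tipekezervish) adds ti- … -ish around the stem, so the same rule applies.
So siperw → tisiperwish.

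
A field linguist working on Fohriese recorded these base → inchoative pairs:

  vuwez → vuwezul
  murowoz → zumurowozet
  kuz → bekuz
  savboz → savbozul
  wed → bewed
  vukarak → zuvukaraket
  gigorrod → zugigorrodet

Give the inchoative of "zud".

kuz and savboz both end in -z yet inflect differently (bekuz, savbozul), so the final letter is not what conditions the rule; the number of vowels is.
"zud" has 1 vowel. The stems with 1 vowel (wed → bewed, kuz → bekuz) add the prefix be-.
The other patterns: stems with 2 vowels add -ul; stems with 3 vowels add zu- … -et around the stem.
So zud → bezud.

bezud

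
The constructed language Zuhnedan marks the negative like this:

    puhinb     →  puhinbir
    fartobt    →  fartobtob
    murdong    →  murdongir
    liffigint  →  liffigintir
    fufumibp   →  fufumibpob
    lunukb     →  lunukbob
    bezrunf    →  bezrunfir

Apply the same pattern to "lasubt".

puhinb and lunukb both end in -b yet inflect differently (puhinbir, lunukbob), so the final letter is not what conditions the rule; the second-to-last letter is.
"lasubt" has second-to-last letter 'b'. The stems whose second-to-last letter is 'b' (fufumibp → fufumibpob, fartobt → fartobtob) add -ob.
The other pattern: stems whose second-to-last letter is 'n' add -ir.
So lasubt → lasubtob.

lasubtob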